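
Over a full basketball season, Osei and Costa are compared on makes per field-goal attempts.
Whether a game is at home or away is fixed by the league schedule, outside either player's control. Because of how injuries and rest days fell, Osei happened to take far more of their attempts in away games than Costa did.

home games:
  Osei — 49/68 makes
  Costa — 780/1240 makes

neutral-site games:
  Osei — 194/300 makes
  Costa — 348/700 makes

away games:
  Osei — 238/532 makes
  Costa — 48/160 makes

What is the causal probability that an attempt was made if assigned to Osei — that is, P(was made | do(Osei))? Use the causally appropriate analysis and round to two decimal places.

Game venue satisfies the back-door criterion: it is not a descendant of the player, and it blocks the spurious path from player to outcome. Adjusting for it (i.e., using the within-game venue rates) gives the causal effect.
Standardising Osei to the population game venue mix: 0.436·49/68 + 0.333·194/300 + 0.231·238/532 = 0.633.

0.63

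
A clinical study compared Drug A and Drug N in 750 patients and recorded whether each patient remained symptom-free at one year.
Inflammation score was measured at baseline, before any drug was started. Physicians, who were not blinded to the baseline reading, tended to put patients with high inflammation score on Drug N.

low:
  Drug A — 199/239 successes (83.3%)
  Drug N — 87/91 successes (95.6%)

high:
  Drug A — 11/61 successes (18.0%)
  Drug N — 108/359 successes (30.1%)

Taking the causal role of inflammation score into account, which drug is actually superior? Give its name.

Within every inflammation score level Drug N has the higher rate, yet pooled Drug A does — Simpson's reversal.
Here inflammation score is a common cause — it drives both which drug a case falls under and the outcome. The crude comparison mixes populations; the stratum-specific rates are the causally relevant ones.
Within each level — low: 83.3% vs 95.6%; high: 18.0% vs 30.1% — Drug N is higher every time.

Drug N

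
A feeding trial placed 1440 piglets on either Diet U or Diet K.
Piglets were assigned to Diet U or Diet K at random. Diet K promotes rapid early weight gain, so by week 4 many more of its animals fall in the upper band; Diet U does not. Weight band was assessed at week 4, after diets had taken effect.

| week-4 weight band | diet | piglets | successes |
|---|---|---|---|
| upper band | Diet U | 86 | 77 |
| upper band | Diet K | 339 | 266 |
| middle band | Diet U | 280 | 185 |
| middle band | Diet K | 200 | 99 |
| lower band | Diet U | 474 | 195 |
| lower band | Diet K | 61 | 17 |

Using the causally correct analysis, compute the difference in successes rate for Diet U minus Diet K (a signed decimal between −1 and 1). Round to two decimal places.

-0.09

Within every week-4 weight band level Diet U has the higher rate, yet pooled Diet K does — Simpson's reversal.
Week-4 weight band here is a post-treatment variable shaped by the diet; conditioning on it would introduce bias rather than remove it. The overall comparison is the causal one.
The causal difference is the pooled difference: 0.544 − 0.637 = -0.093.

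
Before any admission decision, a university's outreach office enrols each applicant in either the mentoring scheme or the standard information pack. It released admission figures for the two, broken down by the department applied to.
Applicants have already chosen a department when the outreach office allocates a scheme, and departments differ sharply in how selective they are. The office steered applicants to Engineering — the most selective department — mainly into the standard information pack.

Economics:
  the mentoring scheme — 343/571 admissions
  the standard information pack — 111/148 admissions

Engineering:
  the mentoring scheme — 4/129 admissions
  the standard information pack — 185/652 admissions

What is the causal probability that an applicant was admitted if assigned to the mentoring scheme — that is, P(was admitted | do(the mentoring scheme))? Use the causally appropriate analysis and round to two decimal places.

0.30

Department satisfies the back-door criterion: it is not a descendant of the outreach scheme, and it blocks the spurious path from outreach scheme to outcome. Adjusting for it (i.e., using the within-department rates) gives the causal effect.
Standardising the mentoring scheme to the population department mix: 0.479·343/571 + 0.521·4/129 = 0.304.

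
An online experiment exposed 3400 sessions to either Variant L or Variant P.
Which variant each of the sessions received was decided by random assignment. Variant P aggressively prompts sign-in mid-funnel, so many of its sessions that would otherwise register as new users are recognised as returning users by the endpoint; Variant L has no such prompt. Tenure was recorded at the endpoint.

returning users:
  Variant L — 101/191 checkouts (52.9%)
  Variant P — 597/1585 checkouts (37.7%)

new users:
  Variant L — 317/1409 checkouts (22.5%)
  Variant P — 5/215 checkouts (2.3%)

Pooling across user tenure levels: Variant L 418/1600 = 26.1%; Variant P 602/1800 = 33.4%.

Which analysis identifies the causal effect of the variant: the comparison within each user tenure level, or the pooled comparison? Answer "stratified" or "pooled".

Stratifying would compare variants among sessions the variants themselves sorted into user tenure groups — a form of selection on an intermediate. The unconditioned pooled rates give the total causal effect.
Pooled: Variant L 26.1% vs Variant P 33.4%; Variant P is higher overall.

pooled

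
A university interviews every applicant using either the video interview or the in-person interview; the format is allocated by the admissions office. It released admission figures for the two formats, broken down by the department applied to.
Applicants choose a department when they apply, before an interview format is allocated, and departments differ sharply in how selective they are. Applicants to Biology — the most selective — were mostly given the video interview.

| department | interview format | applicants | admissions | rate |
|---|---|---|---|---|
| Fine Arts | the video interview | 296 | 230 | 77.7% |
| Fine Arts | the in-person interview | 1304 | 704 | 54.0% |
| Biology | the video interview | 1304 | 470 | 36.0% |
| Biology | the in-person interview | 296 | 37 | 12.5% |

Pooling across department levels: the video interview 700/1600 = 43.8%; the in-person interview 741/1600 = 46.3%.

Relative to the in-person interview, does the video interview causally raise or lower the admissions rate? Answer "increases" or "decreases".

The department-specific comparison favours the video interview throughout, but the pooled figures favour the in-person interview. The question is whether to condition on department.
Department is set before the interview format has any effect — it is not caused by the interview format — and it independently drives the outcome. That makes it a confounder, so the causal comparison is within department levels.
Within each level — Fine Arts: 77.7% vs 54.0%; Biology: 36.0% vs 12.5% — the video interview is higher every time.

increases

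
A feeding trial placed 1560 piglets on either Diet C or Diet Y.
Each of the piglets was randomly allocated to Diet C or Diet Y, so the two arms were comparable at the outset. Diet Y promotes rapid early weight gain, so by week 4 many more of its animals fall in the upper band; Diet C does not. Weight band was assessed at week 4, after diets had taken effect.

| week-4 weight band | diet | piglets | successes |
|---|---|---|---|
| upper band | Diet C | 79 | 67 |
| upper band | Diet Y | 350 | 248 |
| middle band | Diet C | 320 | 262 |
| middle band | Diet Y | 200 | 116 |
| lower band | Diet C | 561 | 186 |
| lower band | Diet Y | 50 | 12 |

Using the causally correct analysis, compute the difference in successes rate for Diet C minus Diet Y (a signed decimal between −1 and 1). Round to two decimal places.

Within every week-4 weight band level Diet C has the higher rate, yet pooled Diet Y does — Simpson's reversal.
Week-4 weight band is downstream of the diet. One should not condition on a consequence of treatment, so the overall rates are the right comparison.
The causal difference is the pooled difference: 0.536 − 0.627 = -0.090.

-0.09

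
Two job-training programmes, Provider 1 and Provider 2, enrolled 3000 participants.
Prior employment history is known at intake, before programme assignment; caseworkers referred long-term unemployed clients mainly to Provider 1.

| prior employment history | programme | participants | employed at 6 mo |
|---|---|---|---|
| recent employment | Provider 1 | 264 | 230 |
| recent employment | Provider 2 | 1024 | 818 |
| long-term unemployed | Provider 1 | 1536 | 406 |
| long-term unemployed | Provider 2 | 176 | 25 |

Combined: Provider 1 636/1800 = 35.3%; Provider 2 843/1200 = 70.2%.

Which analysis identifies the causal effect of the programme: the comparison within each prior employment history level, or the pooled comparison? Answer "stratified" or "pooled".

stratified

Prior employment history is set before the programme has any effect — it is not caused by the programme — and it independently drives the outcome. That makes it a confounder, so the causal comparison is within prior employment history levels.
Within each level — recent employment: 87.1% vs 79.9%; long-term unemployed: 26.4% vs 14.2% — Provider 1 is higher every time.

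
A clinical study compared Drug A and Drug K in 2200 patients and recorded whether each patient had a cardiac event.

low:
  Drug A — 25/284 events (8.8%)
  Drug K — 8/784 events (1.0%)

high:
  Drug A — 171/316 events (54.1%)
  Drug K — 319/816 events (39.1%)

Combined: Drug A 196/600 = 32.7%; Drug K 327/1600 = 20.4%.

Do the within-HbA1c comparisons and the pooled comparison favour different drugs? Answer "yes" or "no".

Within each HbA1c level (low 8.8% vs 1.0%; high 54.1% vs 39.1%), Drug K has the lower rate every time. Pooled: 32.7% vs 20.4% — Drug K has the lower rate overall. They agree.

no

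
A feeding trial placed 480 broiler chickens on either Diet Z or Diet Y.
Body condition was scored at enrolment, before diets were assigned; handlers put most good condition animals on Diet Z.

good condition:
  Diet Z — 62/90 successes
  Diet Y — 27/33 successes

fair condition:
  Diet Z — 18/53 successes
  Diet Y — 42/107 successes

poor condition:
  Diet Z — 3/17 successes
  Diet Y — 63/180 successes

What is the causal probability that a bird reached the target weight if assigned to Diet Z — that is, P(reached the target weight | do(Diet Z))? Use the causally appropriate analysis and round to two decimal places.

0.36

The starting body condition-specific comparison favours Diet Y throughout, but the pooled figures favour Diet Z. The question is whether to condition on starting body condition.
Nothing the diet does changes starting body condition; the imbalance is an allocation artefact. With starting body condition also predicting the outcome, the pooled figure is confounded, and the within-stratum comparison is the causal one.
Standardising Diet Z to the population starting body condition mix: 0.256·62/90 + 0.333·18/53 + 0.410·3/17 = 0.362.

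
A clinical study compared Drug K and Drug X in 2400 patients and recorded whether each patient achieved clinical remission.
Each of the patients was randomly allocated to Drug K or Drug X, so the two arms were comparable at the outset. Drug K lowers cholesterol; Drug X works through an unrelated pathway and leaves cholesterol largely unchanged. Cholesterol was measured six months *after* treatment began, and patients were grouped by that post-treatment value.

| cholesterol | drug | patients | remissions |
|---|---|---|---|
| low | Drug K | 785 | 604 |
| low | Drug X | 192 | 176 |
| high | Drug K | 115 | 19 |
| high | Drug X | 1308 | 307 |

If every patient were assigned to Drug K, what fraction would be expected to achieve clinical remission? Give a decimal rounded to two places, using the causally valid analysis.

0.69

Because the drug influences cholesterol, cholesterol is a post-treatment mediator, not a confounder. Stratifying on it would bias the estimate; the causal effect is the crude pooled difference.
So P(outcome | do(Drug K)) is just the pooled rate for Drug K: 623/900 = 0.692.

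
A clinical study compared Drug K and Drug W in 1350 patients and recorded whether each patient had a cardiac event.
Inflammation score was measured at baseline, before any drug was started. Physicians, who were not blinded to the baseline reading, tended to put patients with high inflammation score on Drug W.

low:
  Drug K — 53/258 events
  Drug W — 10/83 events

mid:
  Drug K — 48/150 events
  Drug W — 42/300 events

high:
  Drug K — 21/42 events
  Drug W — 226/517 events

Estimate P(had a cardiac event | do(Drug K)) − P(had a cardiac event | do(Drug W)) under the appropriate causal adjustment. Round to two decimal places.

+0.11

The inflammation score-specific comparison favours Drug W throughout, but the pooled figures favour Drug K. The question is whether to condition on inflammation score.
The imbalance in inflammation score arose from how patients were allocated, not from anything the drug did; and inflammation score independently affects the outcome. The pooled gap is confounded — condition on inflammation score.
Adjusting over the population distribution of inflammation score: 0.253·(0.205−0.120) + 0.333·(0.320−0.140) + 0.414·(0.500−0.437) = +0.107.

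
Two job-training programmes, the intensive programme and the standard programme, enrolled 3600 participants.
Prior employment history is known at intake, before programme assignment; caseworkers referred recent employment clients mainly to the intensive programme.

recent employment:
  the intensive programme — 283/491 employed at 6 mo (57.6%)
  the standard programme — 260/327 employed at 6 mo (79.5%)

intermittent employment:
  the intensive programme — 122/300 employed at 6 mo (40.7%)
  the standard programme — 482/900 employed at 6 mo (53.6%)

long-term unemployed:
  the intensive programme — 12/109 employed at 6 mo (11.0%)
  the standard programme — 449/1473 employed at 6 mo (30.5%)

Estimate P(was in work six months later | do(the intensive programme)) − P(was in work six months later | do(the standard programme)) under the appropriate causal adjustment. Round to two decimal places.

the standard programme is higher inside every prior employment history stratum but the intensive programme is higher in aggregate. Whether to stratify depends on how prior employment history relates to the programme.
Prior employment history satisfies the back-door criterion: it is not a descendant of the programme, and it blocks the spurious path from programme to outcome. Adjusting for it (i.e., using the within-prior employment history rates) gives the causal effect.
Adjusting over the population distribution of prior employment history: 0.227·(0.576−0.795) + 0.333·(0.407−0.536) + 0.439·(0.110−0.305) = -0.178.

-0.18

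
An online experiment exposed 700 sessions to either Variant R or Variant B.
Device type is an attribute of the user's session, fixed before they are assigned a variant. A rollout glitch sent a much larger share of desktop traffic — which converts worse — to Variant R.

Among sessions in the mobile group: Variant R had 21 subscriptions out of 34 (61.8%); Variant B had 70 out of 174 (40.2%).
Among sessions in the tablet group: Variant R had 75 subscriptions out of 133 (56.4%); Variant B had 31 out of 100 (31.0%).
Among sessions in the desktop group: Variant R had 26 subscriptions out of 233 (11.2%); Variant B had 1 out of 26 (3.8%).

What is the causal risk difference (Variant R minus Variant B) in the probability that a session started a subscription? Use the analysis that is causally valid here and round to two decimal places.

Device type is set before the variant has any effect — it is not caused by the variant — and it independently drives the outcome. That makes it a confounder, so the causal comparison is within device type levels.
Adjusting over the population distribution of device type: 0.297·(0.618−0.402) + 0.333·(0.564−0.310) + 0.370·(0.112−0.038) = +0.176.

+0.18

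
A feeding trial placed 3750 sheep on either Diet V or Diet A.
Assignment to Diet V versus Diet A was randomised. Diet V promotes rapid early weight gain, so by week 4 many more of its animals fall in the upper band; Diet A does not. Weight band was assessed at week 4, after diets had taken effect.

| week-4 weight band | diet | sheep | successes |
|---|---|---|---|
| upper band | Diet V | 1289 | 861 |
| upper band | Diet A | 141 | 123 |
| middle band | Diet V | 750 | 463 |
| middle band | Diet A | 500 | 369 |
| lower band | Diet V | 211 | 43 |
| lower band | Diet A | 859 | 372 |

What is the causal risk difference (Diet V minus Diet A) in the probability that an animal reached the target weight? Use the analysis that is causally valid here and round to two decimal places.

+0.03

Week-4 weight band is downstream of the diet. One should not condition on a consequence of treatment, so the overall rates are the right comparison.
The causal difference is the pooled difference: 0.608 − 0.576 = +0.032.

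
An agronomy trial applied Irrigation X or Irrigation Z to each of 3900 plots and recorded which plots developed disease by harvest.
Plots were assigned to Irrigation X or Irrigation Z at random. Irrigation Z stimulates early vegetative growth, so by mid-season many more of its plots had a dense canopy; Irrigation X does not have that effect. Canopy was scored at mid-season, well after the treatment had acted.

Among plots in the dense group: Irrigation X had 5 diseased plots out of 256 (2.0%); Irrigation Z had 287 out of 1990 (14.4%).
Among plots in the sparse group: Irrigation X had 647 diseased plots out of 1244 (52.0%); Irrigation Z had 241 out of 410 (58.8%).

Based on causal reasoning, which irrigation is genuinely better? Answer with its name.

Irrigation Z

Mid-season canopy is recorded after the irrigation and is itself shifted by it — it sits on the causal path from irrigation to outcome. Conditioning on a mediator would strip out part of the effect we want; the pooled comparison gives the total causal effect.
Pooled: Irrigation X 43.5% vs Irrigation Z 22.0%; Irrigation Z is lower overall.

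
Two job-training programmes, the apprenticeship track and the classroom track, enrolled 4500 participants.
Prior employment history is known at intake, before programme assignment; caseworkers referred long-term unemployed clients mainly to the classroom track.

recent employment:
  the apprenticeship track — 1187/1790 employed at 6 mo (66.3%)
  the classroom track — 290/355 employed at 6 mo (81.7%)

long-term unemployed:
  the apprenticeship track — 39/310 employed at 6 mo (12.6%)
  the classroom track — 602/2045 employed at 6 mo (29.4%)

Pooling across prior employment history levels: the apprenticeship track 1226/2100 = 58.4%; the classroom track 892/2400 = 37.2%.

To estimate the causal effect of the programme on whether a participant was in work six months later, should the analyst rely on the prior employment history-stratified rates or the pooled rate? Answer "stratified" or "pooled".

stratified

the classroom track is higher inside every prior employment history stratum but the apprenticeship track is higher in aggregate. Whether to stratify depends on how prior employment history relates to the programme.
Prior employment history satisfies the back-door criterion: it is not a descendant of the programme, and it blocks the spurious path from programme to outcome. Adjusting for it (i.e., using the within-prior employment history rates) gives the causal effect.
Within each level — recent employment: 66.3% vs 81.7%; long-term unemployed: 12.6% vs 29.4% — the classroom track is higher every time.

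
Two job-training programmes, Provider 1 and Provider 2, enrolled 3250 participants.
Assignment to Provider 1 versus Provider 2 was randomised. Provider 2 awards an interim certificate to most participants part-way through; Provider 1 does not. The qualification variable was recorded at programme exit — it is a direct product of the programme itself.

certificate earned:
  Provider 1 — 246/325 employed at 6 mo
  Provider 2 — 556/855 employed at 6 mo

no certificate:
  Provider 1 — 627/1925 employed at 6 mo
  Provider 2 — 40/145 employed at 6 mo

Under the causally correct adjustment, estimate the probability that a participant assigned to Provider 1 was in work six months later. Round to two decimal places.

Qualification attained during the programme is downstream of the programme. One should not condition on a consequence of treatment, so the overall rates are the right comparison.
So P(outcome | do(Provider 1)) is just the pooled rate for Provider 1: 873/2250 = 0.388.

0.39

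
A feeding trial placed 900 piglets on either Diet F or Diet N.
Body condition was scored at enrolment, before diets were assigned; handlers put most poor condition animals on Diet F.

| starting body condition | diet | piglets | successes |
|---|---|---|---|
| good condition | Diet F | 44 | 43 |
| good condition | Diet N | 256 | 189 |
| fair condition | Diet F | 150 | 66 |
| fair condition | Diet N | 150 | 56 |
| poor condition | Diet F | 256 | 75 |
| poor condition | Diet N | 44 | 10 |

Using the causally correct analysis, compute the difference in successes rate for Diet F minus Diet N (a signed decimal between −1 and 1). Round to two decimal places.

+0.12

The starting body condition-specific comparison favours Diet F throughout, but the pooled figures favour Diet N. The question is whether to condition on starting body condition.
Starting body condition differs across diets for reasons unrelated to any effect of the diet itself, and it separately predicts the outcome — a classic confounder. We must compare within starting body condition levels.
Adjusting over the population distribution of starting body condition: 0.333·(0.977−0.738) + 0.333·(0.440−0.373) + 0.333·(0.293−0.227) = +0.124.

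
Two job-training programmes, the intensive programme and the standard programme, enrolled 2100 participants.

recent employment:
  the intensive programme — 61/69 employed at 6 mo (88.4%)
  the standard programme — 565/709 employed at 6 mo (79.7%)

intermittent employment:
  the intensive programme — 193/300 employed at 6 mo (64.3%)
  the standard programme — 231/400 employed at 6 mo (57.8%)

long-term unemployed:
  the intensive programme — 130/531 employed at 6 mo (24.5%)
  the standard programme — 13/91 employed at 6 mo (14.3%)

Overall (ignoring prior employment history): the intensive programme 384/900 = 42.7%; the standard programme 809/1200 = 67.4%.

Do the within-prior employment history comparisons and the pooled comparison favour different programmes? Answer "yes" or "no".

Within each prior employment history level (recent employment 88.4% vs 79.7%; intermittent employment 64.3% vs 57.8%; long-term unemployed 24.5% vs 14.3%), the intensive programme has the higher rate every time. Pooled: 42.7% vs 67.4% — the standard programme has the higher rate overall. The two comparisons disagree.

yes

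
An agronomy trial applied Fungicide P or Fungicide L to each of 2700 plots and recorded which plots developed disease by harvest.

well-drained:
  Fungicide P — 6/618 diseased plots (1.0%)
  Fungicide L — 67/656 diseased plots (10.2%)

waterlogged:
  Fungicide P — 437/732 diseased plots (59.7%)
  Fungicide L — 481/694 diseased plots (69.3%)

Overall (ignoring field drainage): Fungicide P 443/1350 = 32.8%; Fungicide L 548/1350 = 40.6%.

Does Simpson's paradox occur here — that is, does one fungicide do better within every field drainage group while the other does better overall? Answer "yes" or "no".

Within each field drainage level (well-drained 1.0% vs 10.2%; waterlogged 59.7% vs 69.3%), Fungicide P has the lower rate every time. Pooled: 32.8% vs 40.6% — Fungicide P has the lower rate overall. They agree.

no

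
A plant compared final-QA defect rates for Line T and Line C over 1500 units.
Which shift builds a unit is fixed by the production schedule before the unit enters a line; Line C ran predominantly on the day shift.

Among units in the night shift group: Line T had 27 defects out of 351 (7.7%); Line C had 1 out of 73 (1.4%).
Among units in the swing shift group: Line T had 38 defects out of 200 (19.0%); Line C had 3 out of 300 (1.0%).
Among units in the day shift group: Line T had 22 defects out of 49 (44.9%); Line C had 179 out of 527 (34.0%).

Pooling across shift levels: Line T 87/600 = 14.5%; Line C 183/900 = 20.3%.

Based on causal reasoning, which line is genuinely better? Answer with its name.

Within every shift level Line C has the lower rate, yet pooled Line T does — Simpson's reversal.
Shift satisfies the back-door criterion: it is not a descendant of the line, and it blocks the spurious path from line to outcome. Adjusting for it (i.e., using the within-shift rates) gives the causal effect.
Within each level — night shift: 7.7% vs 1.4%; swing shift: 19.0% vs 1.0%; day shift: 44.9% vs 34.0% — Line C is lower every time.

Line C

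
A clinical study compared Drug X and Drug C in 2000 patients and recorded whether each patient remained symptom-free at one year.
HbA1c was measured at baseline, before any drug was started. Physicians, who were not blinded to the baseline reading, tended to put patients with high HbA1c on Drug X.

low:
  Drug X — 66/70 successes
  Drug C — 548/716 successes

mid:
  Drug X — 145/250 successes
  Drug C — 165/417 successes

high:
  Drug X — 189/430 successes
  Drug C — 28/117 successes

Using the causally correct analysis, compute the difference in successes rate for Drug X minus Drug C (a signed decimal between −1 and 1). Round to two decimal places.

+0.19

The imbalance in HbA1c arose from how patients were allocated, not from anything the drug did; and HbA1c independently affects the outcome. The pooled gap is confounded — condition on HbA1c.
Adjusting over the population distribution of HbA1c: 0.393·(0.943−0.765) + 0.334·(0.580−0.396) + 0.274·(0.440−0.239) = +0.186.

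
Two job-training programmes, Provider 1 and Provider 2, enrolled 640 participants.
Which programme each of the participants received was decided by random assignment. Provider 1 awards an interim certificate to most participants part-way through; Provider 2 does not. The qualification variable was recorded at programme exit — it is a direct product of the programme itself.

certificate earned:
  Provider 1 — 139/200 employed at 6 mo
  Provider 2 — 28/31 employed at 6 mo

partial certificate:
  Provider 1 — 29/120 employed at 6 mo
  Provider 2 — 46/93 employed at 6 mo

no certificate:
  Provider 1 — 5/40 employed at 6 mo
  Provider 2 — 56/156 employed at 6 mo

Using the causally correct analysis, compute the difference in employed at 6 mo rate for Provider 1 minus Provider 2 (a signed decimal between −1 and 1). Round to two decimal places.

Provider 2 is higher inside every qualification attained during the programme stratum but Provider 1 is higher in aggregate. Whether to stratify depends on how qualification attained during the programme relates to the programme.
Stratifying would compare programmes among participants the programmes themselves sorted into qualification attained during the programme groups — a form of selection on an intermediate. The unconditioned pooled rates give the total causal effect.
The causal difference is the pooled difference: 0.481 − 0.464 = +0.016.

+0.02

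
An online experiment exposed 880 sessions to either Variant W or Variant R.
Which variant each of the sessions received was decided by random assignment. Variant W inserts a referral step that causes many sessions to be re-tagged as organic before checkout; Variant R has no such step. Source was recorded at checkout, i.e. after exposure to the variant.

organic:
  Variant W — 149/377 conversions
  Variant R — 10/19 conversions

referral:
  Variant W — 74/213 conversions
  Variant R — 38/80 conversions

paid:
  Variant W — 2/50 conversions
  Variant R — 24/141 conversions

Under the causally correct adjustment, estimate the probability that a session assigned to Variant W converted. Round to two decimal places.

0.35

Stratifying would compare variants among sessions the variants themselves sorted into traffic source groups — a form of selection on an intermediate. The unconditioned pooled rates give the total causal effect.
So P(outcome | do(Variant W)) is just the pooled rate for Variant W: 225/640 = 0.352.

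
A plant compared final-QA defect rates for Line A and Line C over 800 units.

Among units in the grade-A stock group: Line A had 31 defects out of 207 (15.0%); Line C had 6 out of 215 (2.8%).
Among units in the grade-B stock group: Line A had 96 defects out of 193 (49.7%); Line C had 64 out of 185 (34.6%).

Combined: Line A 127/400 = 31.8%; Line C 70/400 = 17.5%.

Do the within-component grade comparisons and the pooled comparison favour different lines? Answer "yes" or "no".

Within each component grade level (grade-A stock 15.0% vs 2.8%; grade-B stock 49.7% vs 34.6%), Line C has the lower rate every time. Pooled: 31.8% vs 17.5% — Line C has the lower rate overall. They agree.

no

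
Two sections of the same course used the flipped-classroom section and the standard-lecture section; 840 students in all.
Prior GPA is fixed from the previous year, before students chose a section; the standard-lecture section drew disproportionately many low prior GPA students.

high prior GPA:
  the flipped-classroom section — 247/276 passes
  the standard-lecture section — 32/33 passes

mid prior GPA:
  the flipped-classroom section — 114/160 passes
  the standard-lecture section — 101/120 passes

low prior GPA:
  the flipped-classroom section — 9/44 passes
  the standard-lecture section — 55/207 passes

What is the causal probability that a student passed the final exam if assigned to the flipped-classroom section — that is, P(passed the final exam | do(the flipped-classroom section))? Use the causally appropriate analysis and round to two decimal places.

Nothing the teaching method does changes prior GPA band; the imbalance is an allocation artefact. With prior GPA band also predicting the outcome, the pooled figure is confounded, and the within-stratum comparison is the causal one.
Standardising the flipped-classroom section to the population prior GPA band mix: 0.368·247/276 + 0.333·114/160 + 0.299·9/44 = 0.628.

0.63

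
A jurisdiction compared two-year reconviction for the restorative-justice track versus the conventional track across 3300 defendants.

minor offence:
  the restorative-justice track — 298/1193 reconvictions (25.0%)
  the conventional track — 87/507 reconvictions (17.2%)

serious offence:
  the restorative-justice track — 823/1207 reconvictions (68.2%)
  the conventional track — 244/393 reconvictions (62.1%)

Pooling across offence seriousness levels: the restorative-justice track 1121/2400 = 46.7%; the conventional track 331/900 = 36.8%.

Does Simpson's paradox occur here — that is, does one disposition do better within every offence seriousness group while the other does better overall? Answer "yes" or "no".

Within each offence seriousness level (minor offence 25.0% vs 17.2%; serious offence 68.2% vs 62.1%), the conventional track has the lower rate every time. Pooled: 46.7% vs 36.8% — the conventional track has the lower rate overall. They agree.

no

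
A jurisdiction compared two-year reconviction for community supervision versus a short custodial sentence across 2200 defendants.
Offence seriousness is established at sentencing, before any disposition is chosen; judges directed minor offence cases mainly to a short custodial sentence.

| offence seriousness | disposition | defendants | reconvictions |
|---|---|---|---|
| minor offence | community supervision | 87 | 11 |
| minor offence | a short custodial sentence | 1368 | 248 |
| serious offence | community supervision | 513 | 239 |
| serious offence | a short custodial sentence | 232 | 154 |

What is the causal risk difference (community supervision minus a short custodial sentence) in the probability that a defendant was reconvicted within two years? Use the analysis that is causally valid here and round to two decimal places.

-0.10

community supervision is lower inside every offence seriousness stratum but a short custodial sentence is lower in aggregate. Whether to stratify depends on how offence seriousness relates to the disposition.
Here offence seriousness is a common cause — it drives both which disposition a case falls under and the outcome. The crude comparison mixes populations; the stratum-specific rates are the causally relevant ones.
Adjusting over the population distribution of offence seriousness: 0.661·(0.126−0.181) + 0.339·(0.466−0.664) = -0.103.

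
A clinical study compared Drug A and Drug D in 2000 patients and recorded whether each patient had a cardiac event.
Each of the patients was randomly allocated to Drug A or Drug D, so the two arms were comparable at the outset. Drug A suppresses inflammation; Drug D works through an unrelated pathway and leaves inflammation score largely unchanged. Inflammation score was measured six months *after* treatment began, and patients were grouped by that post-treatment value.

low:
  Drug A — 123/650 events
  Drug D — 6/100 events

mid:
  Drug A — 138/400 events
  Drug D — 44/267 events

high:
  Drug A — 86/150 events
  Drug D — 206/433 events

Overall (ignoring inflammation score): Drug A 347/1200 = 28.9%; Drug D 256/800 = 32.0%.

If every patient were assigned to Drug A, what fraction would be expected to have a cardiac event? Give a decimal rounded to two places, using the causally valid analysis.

0.29

The distribution of inflammation score is itself part of what the drug does — it is an intermediate outcome. Holding it fixed would remove that part of the effect; the total effect is the pooled difference.
So P(outcome | do(Drug A)) is just the pooled rate for Drug A: 347/1200 = 0.289.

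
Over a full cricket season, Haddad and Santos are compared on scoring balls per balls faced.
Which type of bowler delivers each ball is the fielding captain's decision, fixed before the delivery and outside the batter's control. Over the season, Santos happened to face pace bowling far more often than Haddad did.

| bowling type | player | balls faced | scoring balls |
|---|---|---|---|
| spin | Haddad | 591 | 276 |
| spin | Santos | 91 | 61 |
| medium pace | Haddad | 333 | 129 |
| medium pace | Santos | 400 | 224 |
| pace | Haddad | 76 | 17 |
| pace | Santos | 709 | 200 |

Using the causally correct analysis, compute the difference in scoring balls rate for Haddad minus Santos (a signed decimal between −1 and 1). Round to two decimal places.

-0.14

Within every bowling type level Santos has the higher rate, yet pooled Haddad does — Simpson's reversal.
The imbalance in bowling type arose from how balls faced were allocated, not from anything the player did; and bowling type independently affects the outcome. The pooled gap is confounded — condition on bowling type.
Adjusting over the population distribution of bowling type: 0.310·(0.467−0.670) + 0.333·(0.387−0.560) + 0.357·(0.224−0.282) = -0.141.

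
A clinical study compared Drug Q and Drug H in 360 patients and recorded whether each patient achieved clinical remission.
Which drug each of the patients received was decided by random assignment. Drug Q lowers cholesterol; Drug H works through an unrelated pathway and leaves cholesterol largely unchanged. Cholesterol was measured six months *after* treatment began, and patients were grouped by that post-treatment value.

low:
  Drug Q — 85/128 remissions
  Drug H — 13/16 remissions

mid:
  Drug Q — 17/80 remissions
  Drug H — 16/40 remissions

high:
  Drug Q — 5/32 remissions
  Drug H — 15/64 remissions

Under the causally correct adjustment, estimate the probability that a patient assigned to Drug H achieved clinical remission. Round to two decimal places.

Cholesterol is recorded after the drug and is itself shifted by it — it sits on the causal path from drug to outcome. Conditioning on a mediator would strip out part of the effect we want; the pooled comparison gives the total causal effect.
So P(outcome | do(Drug H)) is just the pooled rate for Drug H: 44/120 = 0.367.

0.37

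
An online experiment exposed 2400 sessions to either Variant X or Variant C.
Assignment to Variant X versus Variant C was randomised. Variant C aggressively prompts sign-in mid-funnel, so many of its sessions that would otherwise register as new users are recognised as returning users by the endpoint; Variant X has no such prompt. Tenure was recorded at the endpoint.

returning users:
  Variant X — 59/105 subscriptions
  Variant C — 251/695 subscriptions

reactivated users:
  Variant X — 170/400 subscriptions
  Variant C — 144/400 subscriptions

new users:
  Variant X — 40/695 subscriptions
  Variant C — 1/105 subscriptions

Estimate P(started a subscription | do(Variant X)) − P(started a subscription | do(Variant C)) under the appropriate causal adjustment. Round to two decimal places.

User tenure here is a post-treatment variable shaped by the variant; conditioning on it would introduce bias rather than remove it. The overall comparison is the causal one.
The causal difference is the pooled difference: 0.224 − 0.330 = -0.106.

-0.11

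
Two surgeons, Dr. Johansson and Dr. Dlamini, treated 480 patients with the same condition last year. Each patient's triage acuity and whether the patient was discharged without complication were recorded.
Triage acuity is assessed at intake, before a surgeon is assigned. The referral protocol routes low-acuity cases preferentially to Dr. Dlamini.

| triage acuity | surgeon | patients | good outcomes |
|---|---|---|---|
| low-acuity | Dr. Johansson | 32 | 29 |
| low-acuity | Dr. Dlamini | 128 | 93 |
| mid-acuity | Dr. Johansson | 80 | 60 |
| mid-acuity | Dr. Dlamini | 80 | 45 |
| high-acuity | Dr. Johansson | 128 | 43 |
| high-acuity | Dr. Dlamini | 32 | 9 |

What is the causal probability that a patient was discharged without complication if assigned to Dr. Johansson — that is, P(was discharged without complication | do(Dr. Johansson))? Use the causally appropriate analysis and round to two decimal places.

The triage acuity-specific comparison favours Dr. Johansson throughout, but the pooled figures favour Dr. Dlamini. The question is whether to condition on triage acuity.
The imbalance in triage acuity arose from how patients were allocated, not from anything the surgeon did; and triage acuity independently affects the outcome. The pooled gap is confounded — condition on triage acuity.
Standardising Dr. Johansson to the population triage acuity mix: 0.333·29/32 + 0.333·60/80 + 0.333·43/128 = 0.664.

0.66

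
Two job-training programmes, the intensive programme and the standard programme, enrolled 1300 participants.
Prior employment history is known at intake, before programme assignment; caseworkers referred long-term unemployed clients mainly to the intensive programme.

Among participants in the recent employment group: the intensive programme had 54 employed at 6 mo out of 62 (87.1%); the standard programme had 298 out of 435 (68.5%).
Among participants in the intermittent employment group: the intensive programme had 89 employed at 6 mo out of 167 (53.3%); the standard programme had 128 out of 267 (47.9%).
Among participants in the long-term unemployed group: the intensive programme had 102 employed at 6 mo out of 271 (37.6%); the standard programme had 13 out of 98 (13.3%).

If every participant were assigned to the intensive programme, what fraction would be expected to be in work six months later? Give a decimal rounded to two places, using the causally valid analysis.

0.62

Prior employment history satisfies the back-door criterion: it is not a descendant of the programme, and it blocks the spurious path from programme to outcome. Adjusting for it (i.e., using the within-prior employment history rates) gives the causal effect.
Standardising the intensive programme to the population prior employment history mix: 0.382·54/62 + 0.334·89/167 + 0.284·102/271 = 0.618.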